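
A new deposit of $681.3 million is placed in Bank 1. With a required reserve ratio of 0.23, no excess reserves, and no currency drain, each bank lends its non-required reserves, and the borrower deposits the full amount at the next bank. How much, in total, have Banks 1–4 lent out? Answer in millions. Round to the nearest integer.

$1479 million

Bank i lends (1 − rr)^i of the original deposit: Bank 1 lends 681.3·0.7700 = 524.6010, Bank 2 lends 681.3·0.7700² ≈ 403.9428, and so on.
Summing a geometric series: total = 681.3·[0.7700·(1 − 0.7700^4) / (1 − 0.7700)] ≈ 1479.0774 million.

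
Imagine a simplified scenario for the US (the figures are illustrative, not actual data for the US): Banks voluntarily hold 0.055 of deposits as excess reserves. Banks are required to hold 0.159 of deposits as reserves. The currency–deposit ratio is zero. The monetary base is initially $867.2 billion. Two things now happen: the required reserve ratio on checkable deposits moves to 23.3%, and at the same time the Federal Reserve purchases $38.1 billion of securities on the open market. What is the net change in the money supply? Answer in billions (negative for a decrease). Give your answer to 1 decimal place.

-908.9 billion

Before: m₁ = 1 / (0.159 + 0.055) ≈ 4.67290, MB₁ = 867.2, so M₁ = 4.67290 × 867.2 ≈ 4052.3389 billion.
After: m₂ = 1 / (0.233 + 0.055) ≈ 3.47222, MB₂ = 867.2 + 38.1 = 905.3, so M₂ = 3.47222 × 905.3 ≈ 3143.4008 billion.
ΔM = M₂ − M₁ = 3143.4008 − 4052.3389 = -908.9381 billion.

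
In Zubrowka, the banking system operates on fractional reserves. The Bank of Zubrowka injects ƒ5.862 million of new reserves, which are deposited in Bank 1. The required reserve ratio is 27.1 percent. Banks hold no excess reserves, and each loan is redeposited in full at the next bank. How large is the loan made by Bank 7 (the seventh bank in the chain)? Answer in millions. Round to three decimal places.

Each bank lends a fraction (1 − rr) = 0.7290 of the deposit it receives, so Bank 7 receives 5.862·0.7290^6 and lends 5.862·0.7290^7 ≈ 0.6414 million.

ƒ0.641 million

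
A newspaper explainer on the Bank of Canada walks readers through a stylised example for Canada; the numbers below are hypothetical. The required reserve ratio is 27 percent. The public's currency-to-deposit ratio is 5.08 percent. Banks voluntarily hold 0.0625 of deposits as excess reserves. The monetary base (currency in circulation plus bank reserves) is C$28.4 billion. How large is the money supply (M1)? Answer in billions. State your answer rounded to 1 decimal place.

The money multiplier is m = (1 + c) / (rr + e + c) = (1 + 0.0508) / (0.27 + 0.0625 + 0.0508) ≈ 2.7415.
So M = m × MB = 2.7415 × 28.4 = 77.8586 billion.

C$77.9 billion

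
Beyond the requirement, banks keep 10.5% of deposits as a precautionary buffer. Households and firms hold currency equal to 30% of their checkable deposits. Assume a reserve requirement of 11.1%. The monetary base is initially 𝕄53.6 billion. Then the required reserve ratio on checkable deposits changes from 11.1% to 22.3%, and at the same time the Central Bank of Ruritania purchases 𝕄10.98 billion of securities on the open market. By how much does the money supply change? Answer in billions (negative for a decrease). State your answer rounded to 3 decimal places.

-1.354 billion

Before: m₁ = (1 + 0.3) / (0.111 + 0.105 + 0.3) ≈ 2.519380, MB₁ = 53.6, so M₁ = 2.519380 × 53.6 ≈ 135.0388 billion.
After: m₂ = (1 + 0.3) / (0.223 + 0.105 + 0.3) ≈ 2.070064, MB₂ = 53.6 + 10.98 = 64.58, so M₂ = 2.070064 × 64.58 ≈ 133.6847 billion.
ΔM = M₂ − M₁ = 133.6847 − 135.0388 = -1.3541 billion.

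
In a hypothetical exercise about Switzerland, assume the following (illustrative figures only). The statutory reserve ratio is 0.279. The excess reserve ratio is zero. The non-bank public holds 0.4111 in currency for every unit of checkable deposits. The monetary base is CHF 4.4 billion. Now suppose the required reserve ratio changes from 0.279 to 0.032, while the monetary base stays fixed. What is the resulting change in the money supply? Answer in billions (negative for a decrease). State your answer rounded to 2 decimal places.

CHF 5.02 billion

Initially m₁ = (1 + 0.4111) / (0.279 + 0.4111) ≈ 2.0448, so M₁ = 2.0448 × 4.4 ≈ 8.9971 billion.
After the change m₂ = (1 + 0.4111) / (0.032 + 0.4111) ≈ 3.1846, so M₂ = 3.1846 × 4.4 ≈ 14.0122 billion.
ΔM = M₂ − M₁ = 14.0122 − 8.9971 = 5.0151 billion.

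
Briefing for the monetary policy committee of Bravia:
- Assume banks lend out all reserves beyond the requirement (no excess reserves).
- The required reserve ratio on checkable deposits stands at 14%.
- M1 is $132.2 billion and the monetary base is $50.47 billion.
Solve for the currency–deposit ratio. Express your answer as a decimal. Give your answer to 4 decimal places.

0.3911

Using m = M/MB = 132.2/50.47 ≈ 2.619378. From m = (1 + c)/(c + rr + e), rearranging gives 1 + c = m·(c + rr + e), so c·(1 − m) = m·(rr + e) − 1.
Hence c = [m·(rr + e) − 1]/(1 − m) = [2.619378 × (0.14 + 0) − 1] / (1 − 2.619378) ≈ 0.391068.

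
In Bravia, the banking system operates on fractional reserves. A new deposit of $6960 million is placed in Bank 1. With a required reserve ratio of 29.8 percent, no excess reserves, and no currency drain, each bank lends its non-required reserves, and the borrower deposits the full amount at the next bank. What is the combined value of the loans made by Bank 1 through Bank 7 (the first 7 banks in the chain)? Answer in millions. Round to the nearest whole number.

Bank i lends (1 − rr)^i of the original deposit: Bank 1 lends 6960·0.7020 = 4885.9200, Bank 2 lends 6960·0.7020² ≈ 3429.9158, and so on.
Summing a geometric series: total = 6960·[0.7020·(1 − 0.7020^7) / (1 − 0.7020)] ≈ 15018.2102 million.

$15018 million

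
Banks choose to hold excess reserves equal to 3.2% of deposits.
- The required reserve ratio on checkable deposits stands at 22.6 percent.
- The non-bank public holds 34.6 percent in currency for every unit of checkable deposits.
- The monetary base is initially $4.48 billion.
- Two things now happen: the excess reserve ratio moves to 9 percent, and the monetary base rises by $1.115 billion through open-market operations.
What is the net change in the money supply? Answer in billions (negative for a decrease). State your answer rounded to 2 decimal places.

$1.39 billion

Before: m₁ = (1 + 0.346) / (0.226 + 0.032 + 0.346) ≈ 2.2285, MB₁ = 4.48, so M₁ = 2.2285 × 4.48 ≈ 9.9837 billion.
After: m₂ = (1 + 0.346) / (0.226 + 0.09 + 0.346) ≈ 2.0332, MB₂ = 4.48 + 1.115 = 5.595, so M₂ = 2.0332 × 5.595 ≈ 11.3758 billion.
ΔM = M₂ − M₁ = 11.3758 − 9.9837 = 1.3921 billion.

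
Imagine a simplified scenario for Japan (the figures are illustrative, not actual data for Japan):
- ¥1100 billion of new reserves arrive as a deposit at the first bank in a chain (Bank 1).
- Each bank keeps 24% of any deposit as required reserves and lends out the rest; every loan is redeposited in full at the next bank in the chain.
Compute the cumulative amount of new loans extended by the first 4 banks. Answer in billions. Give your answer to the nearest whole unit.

¥2321 billion

Bank i lends (1 − rr)^i of the original deposit: Bank 1 lends 1100·0.7600 = 836.0000, Bank 2 lends 1100·0.7600² = 635.3600, and so on.
Summing a geometric series: total = 1100·[0.7600·(1 − 0.7600^4) / (1 − 0.7600)] ≈ 2321.2175 billion.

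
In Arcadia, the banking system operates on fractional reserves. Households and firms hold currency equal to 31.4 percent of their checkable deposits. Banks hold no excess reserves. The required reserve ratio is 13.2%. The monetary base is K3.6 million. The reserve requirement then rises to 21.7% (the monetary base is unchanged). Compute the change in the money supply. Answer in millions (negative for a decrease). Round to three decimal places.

Initially m₁ = (1 + 0.314) / (0.132 + 0.314) ≈ 2.94619, so M₁ = 2.94619 × 3.6 ≈ 10.6063 million.
After the change m₂ = (1 + 0.314) / (0.217 + 0.314) ≈ 2.47458, so M₂ = 2.47458 × 3.6 ≈ 8.9085 million.
ΔM = M₂ − M₁ = 8.9085 − 10.6063 = -1.6978 million.

-1.698 million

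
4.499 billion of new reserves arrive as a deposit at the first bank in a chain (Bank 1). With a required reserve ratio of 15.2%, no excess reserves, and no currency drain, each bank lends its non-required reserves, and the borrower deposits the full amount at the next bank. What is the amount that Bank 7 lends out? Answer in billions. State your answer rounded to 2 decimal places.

Each bank lends a fraction (1 − rr) = 0.8480 of the deposit it receives, so Bank 7 receives 4.499·0.8480^6 and lends 4.499·0.8480^7 ≈ 1.4187 billion.

1.42 billion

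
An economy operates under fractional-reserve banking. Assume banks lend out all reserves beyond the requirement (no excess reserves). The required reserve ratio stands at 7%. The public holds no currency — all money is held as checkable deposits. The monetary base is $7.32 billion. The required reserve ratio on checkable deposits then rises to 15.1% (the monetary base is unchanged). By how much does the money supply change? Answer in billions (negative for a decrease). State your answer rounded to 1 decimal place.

-56.1 billion

Initially m₁ = 1 / (0.07) ≈ 14.2857, so M₁ = 14.2857 × 7.32 ≈ 104.5713 billion.
After the change m₂ = 1 / (0.151) ≈ 6.6225, so M₂ = 6.6225 × 7.32 = 48.4767 billion.
ΔM = M₂ − M₁ = 48.4767 − 104.5713 = -56.0946 billion.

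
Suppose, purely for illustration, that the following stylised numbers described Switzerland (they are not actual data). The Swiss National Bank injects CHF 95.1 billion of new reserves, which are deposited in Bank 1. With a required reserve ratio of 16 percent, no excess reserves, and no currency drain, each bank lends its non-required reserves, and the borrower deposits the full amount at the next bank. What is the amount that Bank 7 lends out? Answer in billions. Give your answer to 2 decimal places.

Each bank lends a fraction (1 − rr) = 0.8400 of the deposit it receives, so Bank 7 receives 95.1·0.8400^6 and lends 95.1·0.8400^7 ≈ 28.0631 billion.

CHF 28.06 billion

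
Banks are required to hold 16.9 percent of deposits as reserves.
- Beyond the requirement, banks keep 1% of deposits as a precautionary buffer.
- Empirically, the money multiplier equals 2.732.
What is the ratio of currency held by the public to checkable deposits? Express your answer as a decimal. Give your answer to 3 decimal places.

0.295

Using m = 2.732. From m = (1 + c)/(c + rr + e), rearranging gives 1 + c = m·(c + rr + e), so c·(1 − m) = m·(rr + e) − 1.
Hence c = [m·(rr + e) − 1]/(1 − m) = [2.732 × (0.169 + 0.01) − 1] / (1 − 2.732) ≈ 0.295018.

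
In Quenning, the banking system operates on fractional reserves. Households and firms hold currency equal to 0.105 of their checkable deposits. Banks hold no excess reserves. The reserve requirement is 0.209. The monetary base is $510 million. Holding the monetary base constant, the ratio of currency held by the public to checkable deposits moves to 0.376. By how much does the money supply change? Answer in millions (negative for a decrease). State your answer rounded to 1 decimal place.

Initially m₁ = (1 + 0.105) / (0.209 + 0.105) ≈ 3.51911, so M₁ = 3.51911 × 510 = 1794.7461 million.
After the change m₂ = (1 + 0.376) / (0.209 + 0.376) ≈ 2.35214, so M₂ = 2.35214 × 510 = 1199.5914 million.
ΔM = M₂ − M₁ = 1199.5914 − 1794.7461 = -595.1547 million.

-595.2 million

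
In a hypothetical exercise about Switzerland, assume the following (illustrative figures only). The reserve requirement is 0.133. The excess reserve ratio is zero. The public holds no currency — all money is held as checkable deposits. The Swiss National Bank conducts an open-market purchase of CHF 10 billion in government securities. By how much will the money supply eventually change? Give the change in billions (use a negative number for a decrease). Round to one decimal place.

The simple money multiplier is m = 1/rr = 1/0.133 ≈ 7.5188.
An open-market purchase increases the monetary base by 10 billion, so ΔM = m × ΔMB = 7.5188 × 10 = 75.188 billion.

CHF 75.2 billion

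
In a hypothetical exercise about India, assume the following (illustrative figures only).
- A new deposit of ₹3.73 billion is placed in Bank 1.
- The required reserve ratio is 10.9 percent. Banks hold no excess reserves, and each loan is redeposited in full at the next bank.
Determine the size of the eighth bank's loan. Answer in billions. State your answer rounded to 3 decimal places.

Each bank lends a fraction (1 − rr) = 0.8910 of the deposit it receives, so Bank 8 receives 3.73·0.8910^7 and lends 3.73·0.8910^8 ≈ 1.4816 billion.

₹1.482 billion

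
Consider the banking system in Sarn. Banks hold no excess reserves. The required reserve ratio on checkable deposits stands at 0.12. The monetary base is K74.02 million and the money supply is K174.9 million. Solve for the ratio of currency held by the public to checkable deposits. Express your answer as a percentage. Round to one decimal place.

52.6%

Using m = M/MB = 174.9/74.02 ≈ 2.362875. From m = (1 + c)/(c + rr + e), rearranging gives 1 + c = m·(c + rr + e), so c·(1 − m) = m·(rr + e) − 1.
Hence c = [m·(rr + e) − 1]/(1 − m) = [2.362875 × (0.12 + 0) − 1] / (1 − 2.362875) ≈ 0.525694.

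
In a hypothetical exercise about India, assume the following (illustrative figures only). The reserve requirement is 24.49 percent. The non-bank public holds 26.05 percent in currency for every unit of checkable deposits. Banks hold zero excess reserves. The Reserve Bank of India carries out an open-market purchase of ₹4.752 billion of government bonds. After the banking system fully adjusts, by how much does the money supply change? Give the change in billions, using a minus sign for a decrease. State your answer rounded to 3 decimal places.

₹11.852 billion

The money multiplier is m = (1 + c) / (rr + c) = (1 + 0.2605) / (0.2449 + 0.2605) ≈ 2.49406.
The purchase adds 4.752 billion of base, so ΔM = m × ΔMB = 2.49406 × (+4.752) ≈ 11.8518 billion.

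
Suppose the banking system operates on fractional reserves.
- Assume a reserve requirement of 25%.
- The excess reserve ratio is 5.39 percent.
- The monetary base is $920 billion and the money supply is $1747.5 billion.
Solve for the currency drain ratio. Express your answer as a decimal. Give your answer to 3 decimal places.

Using m = M/MB = 1747.5/920 ≈ 1.899457. From m = (1 + c)/(c + rr + e), rearranging gives 1 + c = m·(c + rr + e), so c·(1 − m) = m·(rr + e) − 1.
Hence c = [m·(rr + e) − 1]/(1 − m) = [1.899457 × (0.25 + 0.0539) − 1] / (1 − 1.899457) ≈ 0.470011.

0.470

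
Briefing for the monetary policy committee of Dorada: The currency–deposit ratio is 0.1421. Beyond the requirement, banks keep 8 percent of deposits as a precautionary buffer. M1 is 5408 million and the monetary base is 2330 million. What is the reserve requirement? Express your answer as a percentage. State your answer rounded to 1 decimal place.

27.0%

Using m = M/MB = 5408/2330 ≈ 2.321030. Since m = (1 + c)/(c + rr + e), the denominator satisfies c + rr + e = (1 + c)/m = (1 + 0.1421) / 2.321030 ≈ 0.492066.
With c = 0.1421 and e = 0.08, the reserve requirement is 0.492066 − 0.1421 − 0.08 = 0.269966.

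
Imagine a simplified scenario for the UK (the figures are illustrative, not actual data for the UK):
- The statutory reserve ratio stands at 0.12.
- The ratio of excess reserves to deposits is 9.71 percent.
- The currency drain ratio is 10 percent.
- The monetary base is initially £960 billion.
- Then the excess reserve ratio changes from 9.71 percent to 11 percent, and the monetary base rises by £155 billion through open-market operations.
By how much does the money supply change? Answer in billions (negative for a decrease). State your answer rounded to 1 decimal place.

£386.5 billion

Before: m₁ = (1 + 0.1) / (0.12 + 0.0971 + 0.1) ≈ 3.468937, MB₁ = 960, so M₁ = 3.468937 × 960 ≈ 3330.1795 billion.
After: m₂ = (1 + 0.1) / (0.12 + 0.11 + 0.1) ≈ 3.333333, MB₂ = 960 + 155 = 1115, so M₂ = 3.333333 × 1115 ≈ 3716.6663 billion.
ΔM = M₂ − M₁ = 3716.6663 − 3330.1795 = 386.4868 billion.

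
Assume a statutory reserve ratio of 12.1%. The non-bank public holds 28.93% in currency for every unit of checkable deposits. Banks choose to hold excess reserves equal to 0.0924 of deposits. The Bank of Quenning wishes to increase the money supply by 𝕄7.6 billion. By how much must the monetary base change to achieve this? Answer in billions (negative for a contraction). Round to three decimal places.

The money multiplier is m = (1 + c) / (rr + e + c) = (1 + 0.2893) / (0.121 + 0.0924 + 0.2893) ≈ 2.56475.
ΔMB = ΔM / m = (+7.6) / 2.56475 ≈ 2.9633 billion.

𝕄2.963 billion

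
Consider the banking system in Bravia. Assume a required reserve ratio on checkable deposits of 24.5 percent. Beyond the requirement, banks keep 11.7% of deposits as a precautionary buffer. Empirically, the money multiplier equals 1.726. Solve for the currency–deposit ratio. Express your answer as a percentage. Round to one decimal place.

Using m = 1.726. From m = (1 + c)/(c + rr + e), rearranging gives 1 + c = m·(c + rr + e), so c·(1 − m) = m·(rr + e) − 1.
Hence c = [m·(rr + e) − 1]/(1 − m) = [1.726 × (0.245 + 0.117) − 1] / (1 − 1.726) ≈ 0.516788.

51.7%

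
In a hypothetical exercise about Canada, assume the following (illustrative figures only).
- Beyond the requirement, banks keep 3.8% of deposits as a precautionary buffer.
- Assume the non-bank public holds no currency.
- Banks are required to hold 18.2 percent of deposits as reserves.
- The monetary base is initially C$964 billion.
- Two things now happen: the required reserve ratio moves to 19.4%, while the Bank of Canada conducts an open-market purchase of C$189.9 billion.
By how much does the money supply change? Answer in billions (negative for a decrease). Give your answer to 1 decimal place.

C$591.9 billion

Before: m₁ = 1 / (0.182 + 0.038) ≈ 4.545455, MB₁ = 964, so M₁ = 4.545455 × 964 ≈ 4381.8186 billion.
After: m₂ = 1 / (0.194 + 0.038) ≈ 4.310345, MB₂ = 964 + 189.9 = 1153.9, so M₂ = 4.310345 × 1153.9 ≈ 4973.7071 billion.
ΔM = M₂ − M₁ = 4973.7071 − 4381.8186 = 591.8885 billion.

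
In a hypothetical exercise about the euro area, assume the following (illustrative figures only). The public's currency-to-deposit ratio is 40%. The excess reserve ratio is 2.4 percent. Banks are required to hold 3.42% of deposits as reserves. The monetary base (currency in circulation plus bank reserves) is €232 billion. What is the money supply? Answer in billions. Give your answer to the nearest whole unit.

The money multiplier is m = (1 + c) / (rr + e + c) = (1 + 0.4) / (0.0342 + 0.024 + 0.4) ≈ 3.0554.
So M = m × MB = 3.0554 × 232 = 708.8528 billion.

€709 billion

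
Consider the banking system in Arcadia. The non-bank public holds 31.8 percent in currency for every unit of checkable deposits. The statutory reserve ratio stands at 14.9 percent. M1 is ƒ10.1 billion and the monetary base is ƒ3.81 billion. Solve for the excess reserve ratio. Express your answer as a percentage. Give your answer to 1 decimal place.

Using m = M/MB = 10.1/3.81 ≈ 2.650919. Since m = (1 + c)/(c + rr + e), the denominator satisfies c + rr + e = (1 + c)/m = (1 + 0.318) / 2.650919 ≈ 0.497186.
With c = 0.318 and rr = 0.149, the excess reserve ratio is 0.497186 − 0.318 − 0.149 = 0.030186.

3.0%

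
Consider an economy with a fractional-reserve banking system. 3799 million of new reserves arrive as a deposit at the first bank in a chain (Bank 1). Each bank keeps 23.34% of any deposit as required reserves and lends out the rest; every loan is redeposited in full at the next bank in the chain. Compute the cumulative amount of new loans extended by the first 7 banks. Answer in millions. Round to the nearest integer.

Bank i lends (1 − rr)^i of the original deposit: Bank 1 lends 3799·0.7666 = 2912.3134, Bank 2 lends 3799·0.7666² ≈ 2232.5795, and so on.
Summing a geometric series: total = 3799·[0.7666·(1 − 0.7666^7) / (1 − 0.7666)] ≈ 10536.3605 million.

10536 million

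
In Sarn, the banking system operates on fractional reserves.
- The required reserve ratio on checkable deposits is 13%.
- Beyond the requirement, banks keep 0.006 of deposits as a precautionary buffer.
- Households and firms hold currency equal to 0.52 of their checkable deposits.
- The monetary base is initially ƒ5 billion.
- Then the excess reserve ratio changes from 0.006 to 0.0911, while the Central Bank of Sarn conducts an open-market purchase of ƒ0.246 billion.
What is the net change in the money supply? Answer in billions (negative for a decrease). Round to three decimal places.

Before: m₁ = (1 + 0.52) / (0.13 + 0.006 + 0.52) ≈ 2.31707, MB₁ = 5, so M₁ = 2.31707 × 5 ≈ 11.5854 billion.
After: m₂ = (1 + 0.52) / (0.13 + 0.0911 + 0.52) ≈ 2.05101, MB₂ = 5 + 0.246 = 5.246, so M₂ = 2.05101 × 5.246 ≈ 10.7596 billion.
ΔM = M₂ − M₁ = 10.7596 − 11.5854 = -0.8258 billion.

-0.826 billion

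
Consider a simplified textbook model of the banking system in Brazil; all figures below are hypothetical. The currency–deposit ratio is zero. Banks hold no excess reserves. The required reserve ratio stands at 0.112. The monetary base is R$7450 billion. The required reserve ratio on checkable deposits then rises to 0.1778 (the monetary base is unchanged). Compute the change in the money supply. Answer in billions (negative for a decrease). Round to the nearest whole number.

-24617 billion

Initially m₁ = 1 / (0.112) ≈ 8.92857, so M₁ = 8.92857 × 7450 = 66517.8465 billion.
After the change m₂ = 1 / (0.1778) ≈ 5.62430, so M₂ = 5.62430 × 7450 = 41901.035 billion.
ΔM = M₂ − M₁ = 41901.035 − 66517.8465 = -24616.8115 billion.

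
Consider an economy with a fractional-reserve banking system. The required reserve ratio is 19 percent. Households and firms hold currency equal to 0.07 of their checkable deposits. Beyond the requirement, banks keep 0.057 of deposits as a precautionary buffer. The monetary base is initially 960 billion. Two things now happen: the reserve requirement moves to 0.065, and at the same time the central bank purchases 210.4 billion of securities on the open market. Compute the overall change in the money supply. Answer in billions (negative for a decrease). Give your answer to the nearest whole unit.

3282 billion

Before: m₁ = (1 + 0.07) / (0.19 + 0.057 + 0.07) ≈ 3.37539, MB₁ = 960, so M₁ = 3.37539 × 960 = 3240.3744 billion.
After: m₂ = (1 + 0.07) / (0.065 + 0.057 + 0.07) ≈ 5.57292, MB₂ = 960 + 210.4 = 1170.4, so M₂ = 5.57292 × 1170.4 ≈ 6522.5456 billion.
ΔM = M₂ − M₁ = 6522.5456 − 3240.3744 = 3282.1712 billion.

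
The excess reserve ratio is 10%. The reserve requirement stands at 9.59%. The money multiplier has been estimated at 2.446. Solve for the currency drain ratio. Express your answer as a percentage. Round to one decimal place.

Using m = 2.446. From m = (1 + c)/(c + rr + e), rearranging gives 1 + c = m·(c + rr + e), so c·(1 − m) = m·(rr + e) − 1.
Hence c = [m·(rr + e) − 1]/(1 − m) = [2.446 × (0.0959 + 0.1) − 1] / (1 − 2.446) ≈ 0.360186.

36.0%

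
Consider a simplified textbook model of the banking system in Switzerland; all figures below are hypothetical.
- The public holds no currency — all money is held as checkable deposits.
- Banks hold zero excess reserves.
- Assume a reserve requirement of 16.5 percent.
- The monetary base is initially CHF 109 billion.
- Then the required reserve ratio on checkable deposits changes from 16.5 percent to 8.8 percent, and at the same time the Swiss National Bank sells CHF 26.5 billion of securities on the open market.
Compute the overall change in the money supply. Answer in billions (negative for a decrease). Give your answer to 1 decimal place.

CHF 276.9 billion

Before: m₁ = 1 / (0.165) ≈ 6.06061, MB₁ = 109, so M₁ = 6.06061 × 109 ≈ 660.6065 billion.
After: m₂ = 1 / (0.088) ≈ 11.36364, MB₂ = 109 − 26.5 = 82.5, so M₂ = 11.36364 × 82.5 = 937.5003 billion.
ΔM = M₂ − M₁ = 937.5003 − 660.6065 = 276.8938 billion.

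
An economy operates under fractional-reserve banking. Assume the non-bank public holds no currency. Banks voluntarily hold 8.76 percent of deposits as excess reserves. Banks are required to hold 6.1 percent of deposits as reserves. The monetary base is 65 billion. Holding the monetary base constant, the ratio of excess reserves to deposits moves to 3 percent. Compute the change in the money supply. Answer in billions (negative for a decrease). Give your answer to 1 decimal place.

276.9 billion

Initially m₁ = 1 / (0.061 + 0.0876) ≈ 6.7295, so M₁ = 6.7295 × 65 = 437.4175 billion.
After the change m₂ = 1 / (0.061 + 0.03) ≈ 10.9890, so M₂ = 10.9890 × 65 = 714.285 billion.
ΔM = M₂ − M₁ = 714.285 − 437.4175 = 276.8675 billion.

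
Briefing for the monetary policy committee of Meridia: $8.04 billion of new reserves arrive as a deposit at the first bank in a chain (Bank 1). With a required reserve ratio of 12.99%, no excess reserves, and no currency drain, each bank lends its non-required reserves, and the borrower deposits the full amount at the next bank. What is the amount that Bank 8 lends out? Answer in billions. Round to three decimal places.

Each bank lends a fraction (1 − rr) = 0.8701 of the deposit it receives, so Bank 8 receives 8.04·0.8701^7 and lends 8.04·0.8701^8 ≈ 2.6412 billion.

$2.641 billion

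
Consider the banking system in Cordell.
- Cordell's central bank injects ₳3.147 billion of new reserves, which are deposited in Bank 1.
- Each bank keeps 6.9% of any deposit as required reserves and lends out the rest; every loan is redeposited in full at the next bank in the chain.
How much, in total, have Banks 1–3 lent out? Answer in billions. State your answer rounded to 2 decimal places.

₳8.20 billion

Bank i lends (1 − rr)^i of the original deposit: Bank 1 lends 3.147·0.9310 ≈ 2.9299, Bank 2 lends 3.147·0.9310² ≈ 2.7277, and so on.
Summing a geometric series: total = 3.147·[0.9310·(1 − 0.9310^3) / (1 − 0.9310)] ≈ 8.1970 billion.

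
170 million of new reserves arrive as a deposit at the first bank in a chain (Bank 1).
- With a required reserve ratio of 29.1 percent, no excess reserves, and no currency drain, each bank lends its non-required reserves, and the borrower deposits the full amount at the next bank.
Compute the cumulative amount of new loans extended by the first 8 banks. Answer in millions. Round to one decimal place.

387.7 million

Bank i lends (1 − rr)^i of the original deposit: Bank 1 lends 170·0.7090 = 120.5300, Bank 2 lends 170·0.7090² ≈ 85.4558, and so on.
Summing a geometric series: total = 170·[0.7090·(1 − 0.7090^8) / (1 − 0.7090)] ≈ 387.7457 million.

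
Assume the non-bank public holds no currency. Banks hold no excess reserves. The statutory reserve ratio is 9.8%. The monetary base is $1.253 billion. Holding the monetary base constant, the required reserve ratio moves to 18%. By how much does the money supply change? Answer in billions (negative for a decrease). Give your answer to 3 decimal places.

Initially m₁ = 1 / (0.098) ≈ 10.20408, so M₁ = 10.20408 × 1.253 ≈ 12.7857 billion.
After the change m₂ = 1 / (0.18) ≈ 5.55556, so M₂ = 5.55556 × 1.253 ≈ 6.9611 billion.
ΔM = M₂ − M₁ = 6.9611 − 12.7857 = -5.8246 billion.

-5.825 billion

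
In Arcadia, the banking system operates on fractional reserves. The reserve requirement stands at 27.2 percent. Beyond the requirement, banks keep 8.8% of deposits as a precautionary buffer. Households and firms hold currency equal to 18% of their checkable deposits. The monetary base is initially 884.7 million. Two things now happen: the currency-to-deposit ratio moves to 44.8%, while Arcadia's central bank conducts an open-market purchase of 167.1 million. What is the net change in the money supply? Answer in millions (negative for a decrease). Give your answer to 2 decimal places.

-48.32 million

Before: m₁ = (1 + 0.18) / (0.272 + 0.088 + 0.18) ≈ 2.1851852, MB₁ = 884.7, so M₁ = 2.1851852 × 884.7 ≈ 1933.2333 million.
After: m₂ = (1 + 0.448) / (0.272 + 0.088 + 0.448) ≈ 1.7920792, MB₂ = 884.7 + 167.1 = 1051.8, so M₂ = 1.7920792 × 1051.8 ≈ 1884.9089 million.
ΔM = M₂ − M₁ = 1884.9089 − 1933.2333 = -48.3244 million.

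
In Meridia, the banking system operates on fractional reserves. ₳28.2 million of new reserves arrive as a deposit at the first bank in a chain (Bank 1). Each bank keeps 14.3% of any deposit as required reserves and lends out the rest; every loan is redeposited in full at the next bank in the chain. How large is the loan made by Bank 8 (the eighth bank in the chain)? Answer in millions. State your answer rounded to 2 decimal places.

Each bank lends a fraction (1 − rr) = 0.8570 of the deposit it receives, so Bank 8 receives 28.2·0.8570^7 and lends 28.2·0.8570^8 ≈ 8.2053 million.

₳8.21 million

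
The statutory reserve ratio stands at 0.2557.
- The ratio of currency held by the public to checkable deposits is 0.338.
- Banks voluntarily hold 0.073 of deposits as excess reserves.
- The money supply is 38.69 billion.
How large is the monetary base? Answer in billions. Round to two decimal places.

19.28 billion

The money multiplier is m = (1 + c) / (rr + e + c) = (1 + 0.338) / (0.2557 + 0.073 + 0.338) ≈ 2.00690.
MB = M / m = 38.69 / 2.00690 ≈ 19.2785 billion.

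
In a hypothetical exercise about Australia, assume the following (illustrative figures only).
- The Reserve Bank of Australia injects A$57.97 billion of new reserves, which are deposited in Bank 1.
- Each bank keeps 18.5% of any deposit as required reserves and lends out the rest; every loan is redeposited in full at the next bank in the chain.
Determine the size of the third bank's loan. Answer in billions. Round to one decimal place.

Each bank lends a fraction (1 − rr) = 0.8150 of the deposit it receives, so Bank 3 receives 57.97·0.8150^2 and lends 57.97·0.8150^3 ≈ 31.3817 billion.

A$31.4 billion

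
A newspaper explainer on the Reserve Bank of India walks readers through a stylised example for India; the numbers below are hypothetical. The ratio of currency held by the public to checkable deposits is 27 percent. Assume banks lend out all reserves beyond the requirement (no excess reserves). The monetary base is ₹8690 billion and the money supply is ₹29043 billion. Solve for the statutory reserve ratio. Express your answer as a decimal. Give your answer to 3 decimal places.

Using m = M/MB = 29043/8690 ≈ 3.342117. Since m = (1 + c)/(c + rr + e), the denominator satisfies c + rr + e = (1 + c)/m = (1 + 0.27) / 3.342117 ≈ 0.379999.
With c = 0.27 and e = 0, the statutory reserve ratio is 0.379999 − 0.27 − 0 = 0.109999.

0.110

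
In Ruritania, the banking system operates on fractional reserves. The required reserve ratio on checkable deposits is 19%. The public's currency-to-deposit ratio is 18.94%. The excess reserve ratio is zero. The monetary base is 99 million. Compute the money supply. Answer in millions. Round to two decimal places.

310.36 million

The money multiplier is m = (1 + c) / (rr + c) = (1 + 0.1894) / (0.19 + 0.1894) ≈ 3.13495.
So M = m × MB = 3.13495 × 99 ≈ 310.3601 million.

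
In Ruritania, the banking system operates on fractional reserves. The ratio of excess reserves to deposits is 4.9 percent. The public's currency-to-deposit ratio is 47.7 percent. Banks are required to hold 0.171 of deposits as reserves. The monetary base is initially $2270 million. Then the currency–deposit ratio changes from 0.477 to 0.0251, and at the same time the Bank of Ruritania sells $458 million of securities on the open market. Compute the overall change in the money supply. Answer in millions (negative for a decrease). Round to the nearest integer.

Before: m₁ = (1 + 0.477) / (0.171 + 0.049 + 0.477) ≈ 2.11908, MB₁ = 2270, so M₁ = 2.11908 × 2270 = 4810.3116 million.
After: m₂ = (1 + 0.0251) / (0.171 + 0.049 + 0.0251) ≈ 4.18237, MB₂ = 2270 − 458 = 1812, so M₂ = 4.18237 × 1812 ≈ 7578.4544 million.
ΔM = M₂ − M₁ = 7578.4544 − 4810.3116 = 2768.1428 million.

$2768 million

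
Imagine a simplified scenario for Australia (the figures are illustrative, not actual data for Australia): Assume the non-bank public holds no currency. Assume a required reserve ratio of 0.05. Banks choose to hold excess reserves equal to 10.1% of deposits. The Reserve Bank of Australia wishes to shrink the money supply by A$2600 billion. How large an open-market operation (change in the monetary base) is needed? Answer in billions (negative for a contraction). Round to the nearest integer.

-393 billion

The money multiplier is m = 1 / (rr + e) = 1 / (0.05 + 0.101) ≈ 6.62252.
ΔMB = ΔM / m = (−2600) / 6.62252 ≈ -392.5998 billion.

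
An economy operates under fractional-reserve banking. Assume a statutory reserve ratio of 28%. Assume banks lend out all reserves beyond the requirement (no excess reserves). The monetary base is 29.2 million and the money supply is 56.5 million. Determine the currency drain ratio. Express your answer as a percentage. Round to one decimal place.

Using m = M/MB = 56.5/29.2 ≈ 1.934932. From m = (1 + c)/(c + rr + e), rearranging gives 1 + c = m·(c + rr + e), so c·(1 − m) = m·(rr + e) − 1.
Hence c = [m·(rr + e) − 1]/(1 − m) = [1.934932 × (0.28 + 0) − 1] / (1 − 1.934932) ≈ 0.490109.

49.0%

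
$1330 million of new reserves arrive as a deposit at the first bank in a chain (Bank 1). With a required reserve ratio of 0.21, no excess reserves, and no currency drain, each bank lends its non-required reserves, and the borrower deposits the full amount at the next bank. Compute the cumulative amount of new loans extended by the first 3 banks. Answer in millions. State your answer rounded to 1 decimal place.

$2536.5 million

Bank i lends (1 − rr)^i of the original deposit: Bank 1 lends 1330·0.7900 = 1050.7000, Bank 2 lends 1330·0.7900² = 830.0530, and so on.
Summing a geometric series: total = 1330·[0.7900·(1 − 0.7900^3) / (1 − 0.7900)] ≈ 2536.4949 million.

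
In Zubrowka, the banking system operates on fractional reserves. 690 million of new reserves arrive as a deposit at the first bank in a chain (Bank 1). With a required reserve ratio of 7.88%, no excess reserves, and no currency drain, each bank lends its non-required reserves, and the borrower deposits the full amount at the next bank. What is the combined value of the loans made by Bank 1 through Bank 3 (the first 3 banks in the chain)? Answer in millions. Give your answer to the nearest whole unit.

1761 million

Bank i lends (1 − rr)^i of the original deposit: Bank 1 lends 690·0.9212 = 635.6280, Bank 2 lends 690·0.9212² ≈ 585.5405, and so on.
Summing a geometric series: total = 690·[0.9212·(1 − 0.9212^3) / (1 − 0.9212)] ≈ 1760.5684 million.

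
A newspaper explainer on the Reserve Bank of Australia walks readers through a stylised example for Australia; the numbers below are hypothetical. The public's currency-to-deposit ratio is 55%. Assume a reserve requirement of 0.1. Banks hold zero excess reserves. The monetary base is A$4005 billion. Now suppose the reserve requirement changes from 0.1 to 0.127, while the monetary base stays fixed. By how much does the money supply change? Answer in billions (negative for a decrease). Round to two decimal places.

Initially m₁ = (1 + 0.55) / (0.1 + 0.55) ≈ 2.3846154, so M₁ = 2.3846154 × 4005 ≈ 9550.3847 billion.
After the change m₂ = (1 + 0.55) / (0.127 + 0.55) ≈ 2.2895126, so M₂ = 2.2895126 × 4005 ≈ 9169.498 billion.
ΔM = M₂ − M₁ = 9169.498 − 9550.3847 = -380.8867 billion.

-380.89 billion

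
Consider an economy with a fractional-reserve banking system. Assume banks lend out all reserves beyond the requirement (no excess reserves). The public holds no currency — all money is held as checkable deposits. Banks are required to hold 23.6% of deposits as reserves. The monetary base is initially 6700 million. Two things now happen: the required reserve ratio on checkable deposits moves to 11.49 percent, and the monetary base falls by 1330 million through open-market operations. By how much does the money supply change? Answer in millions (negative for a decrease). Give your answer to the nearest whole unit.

18346 million

Before: m₁ = 1 / (0.236) ≈ 4.23729, MB₁ = 6700, so M₁ = 4.23729 × 6700 = 28389.843 million.
After: m₂ = 1 / (0.1149) ≈ 8.70322, MB₂ = 6700 − 1330 = 5370, so M₂ = 8.70322 × 5370 = 46736.2914 million.
ΔM = M₂ − M₁ = 46736.2914 − 28389.843 = 18346.4484 million.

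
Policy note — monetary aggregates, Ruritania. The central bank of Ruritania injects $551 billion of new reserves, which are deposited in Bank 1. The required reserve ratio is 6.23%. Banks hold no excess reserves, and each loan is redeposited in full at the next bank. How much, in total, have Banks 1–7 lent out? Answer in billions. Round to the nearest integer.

$3007 billion

Bank i lends (1 − rr)^i of the original deposit: Bank 1 lends 551·0.9377 = 516.6727, Bank 2 lends 551·0.9377² ≈ 484.4840, and so on.
Summing a geometric series: total = 551·[0.9377·(1 − 0.9377^7) / (1 − 0.9377)] ≈ 3006.7209 billion.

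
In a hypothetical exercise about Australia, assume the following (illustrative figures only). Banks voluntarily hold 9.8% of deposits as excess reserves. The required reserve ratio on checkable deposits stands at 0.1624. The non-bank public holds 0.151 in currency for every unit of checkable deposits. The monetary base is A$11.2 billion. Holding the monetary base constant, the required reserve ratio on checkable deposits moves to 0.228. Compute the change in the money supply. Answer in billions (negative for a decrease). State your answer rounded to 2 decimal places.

Initially m₁ = (1 + 0.151) / (0.1624 + 0.098 + 0.151) ≈ 2.79776, so M₁ = 2.79776 × 11.2 ≈ 31.3349 billion.
After the change m₂ = (1 + 0.151) / (0.228 + 0.098 + 0.151) ≈ 2.41300, so M₂ = 2.41300 × 11.2 = 27.0256 billion.
ΔM = M₂ − M₁ = 27.0256 − 31.3349 = -4.3093 billion.

-4.31 billion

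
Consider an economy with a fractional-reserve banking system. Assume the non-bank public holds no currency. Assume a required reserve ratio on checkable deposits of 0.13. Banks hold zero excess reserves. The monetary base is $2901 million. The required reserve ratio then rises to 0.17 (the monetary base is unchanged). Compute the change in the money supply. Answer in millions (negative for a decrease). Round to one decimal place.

Initially m₁ = 1 / (0.13) ≈ 7.692308, so M₁ = 7.692308 × 2901 ≈ 22315.3855 million.
After the change m₂ = 1 / (0.17) ≈ 5.882353, so M₂ = 5.882353 × 2901 ≈ 17064.7061 million.
ΔM = M₂ − M₁ = 17064.7061 − 22315.3855 = -5250.6794 million.

-5250.7 million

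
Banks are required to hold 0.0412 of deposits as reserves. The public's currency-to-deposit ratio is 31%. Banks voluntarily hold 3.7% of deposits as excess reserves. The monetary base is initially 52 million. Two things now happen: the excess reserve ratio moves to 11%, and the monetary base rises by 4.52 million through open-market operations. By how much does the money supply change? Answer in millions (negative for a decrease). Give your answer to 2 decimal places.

-14.94 million

Before: m₁ = (1 + 0.31) / (0.0412 + 0.037 + 0.31) ≈ 3.37455, MB₁ = 52, so M₁ = 3.37455 × 52 = 175.4766 million.
After: m₂ = (1 + 0.31) / (0.0412 + 0.11 + 0.31) ≈ 2.84042, MB₂ = 52 + 4.52 = 56.52, so M₂ = 2.84042 × 56.52 ≈ 160.5405 million.
ΔM = M₂ − M₁ = 160.5405 − 175.4766 = -14.9361 million.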